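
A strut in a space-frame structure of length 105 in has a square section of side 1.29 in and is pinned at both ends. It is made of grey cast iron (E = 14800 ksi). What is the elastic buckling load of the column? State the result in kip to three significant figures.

P_cr ≈ 3.06 kip

I = a⁴/12 = 1.29⁴/12 = 0.2308 in⁴
Effective length L_e = K·L = 1 × 105 = 105.0 in
P_cr = π²EI / L_e² = π² × 14800×10³ × 0.2308 / 105.0² = 3.057×10^3 lb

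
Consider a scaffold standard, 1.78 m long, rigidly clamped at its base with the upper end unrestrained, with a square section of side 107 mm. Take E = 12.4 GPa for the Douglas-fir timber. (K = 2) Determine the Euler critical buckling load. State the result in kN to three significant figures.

I = a⁴/12 = 107⁴/12 = 1.092×10^7 mm⁴
I = 1.092×10^7 mm⁴ = 1.092×10^-5 m⁴
Effective length L_e = K·L = 2 × 1.78 = 3.560 m
P_cr = π²EI / L_e² = π² × 12.4×10⁹ × 1.092×10^-5 / 3.560² = 1.055×10^5 N

P_cr ≈ 105 kN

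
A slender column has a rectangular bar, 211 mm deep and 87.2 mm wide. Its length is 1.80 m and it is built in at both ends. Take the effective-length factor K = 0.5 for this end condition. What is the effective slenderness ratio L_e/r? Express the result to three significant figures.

λ ≈ 35.8

Buckling occurs about the weak axis: I_min = h·b³/12 with b = 87.2 mm (the shorter side).
I_min = 211×87.2³/12 = 1.166×10^7 mm⁴
A = 1.840×10^4 mm²;  r_min = √(I/A) = √(1.166×10^7/1.840×10^4) = 25.17 mm
L_e = K·L = 0.5 × 1.80 m = 0.9000 m = 900.00 mm
λ = L_e / r_min = 900.00 / 25.17 = 35.8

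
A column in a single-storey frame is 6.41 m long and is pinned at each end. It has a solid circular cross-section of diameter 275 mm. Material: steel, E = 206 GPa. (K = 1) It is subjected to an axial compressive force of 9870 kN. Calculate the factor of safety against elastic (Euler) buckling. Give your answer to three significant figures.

I = πd⁴/64 = π×275⁴/64 = 2.807×10^8 mm⁴
I = 2.807×10^8 mm⁴ = 2.807×10^-4 m⁴
Effective length L_e = K·L = 1 × 6.41 = 6.410 m
P_cr = π²EI / L_e² = π² × 206×10⁹ × 2.807×10^-4 / 6.410² = 1.389×10^7 N
Factor of safety n = P_cr / P = 13892 / 9870 = 1.41

n ≈ 1.41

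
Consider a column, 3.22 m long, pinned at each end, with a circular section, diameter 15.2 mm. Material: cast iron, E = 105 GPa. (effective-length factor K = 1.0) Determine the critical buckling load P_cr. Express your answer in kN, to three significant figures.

I = πd⁴/64 = π×15.2⁴/64 = 2.620×10^3 mm⁴
I = 2.620×10^3 mm⁴ = 2.620×10^-9 m⁴
Effective length L_e = K·L = 1 × 3.22 = 3.220 m
P_cr = π²EI / L_e² = π² × 105×10⁹ × 2.620×10^-9 / 3.220² = 261.9 N

P_cr ≈ 0.262 kN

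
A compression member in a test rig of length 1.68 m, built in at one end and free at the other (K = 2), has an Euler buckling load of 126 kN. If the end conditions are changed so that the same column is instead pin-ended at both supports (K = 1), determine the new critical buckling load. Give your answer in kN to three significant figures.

P_cr ≈ 504 kN

P_cr ∝ 1/K², so P_cr,new = P_cr,old × (K_old/K_new)² = 126 × (2/1)²
= 126 × 4.000 = 504 kN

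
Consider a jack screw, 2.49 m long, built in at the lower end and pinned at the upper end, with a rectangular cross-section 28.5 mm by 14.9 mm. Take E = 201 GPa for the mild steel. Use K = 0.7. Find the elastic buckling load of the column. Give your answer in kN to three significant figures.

P_cr ≈ 5.13 kN

Buckling occurs about the weak axis: I_min = h·b³/12 with b = 14.9 mm (the shorter side).
I_min = 28.5×14.9³/12 = 7.856×10^3 mm⁴
I = 7.856×10^3 mm⁴ = 7.856×10^-9 m⁴
Effective length L_e = K·L = 0.7 × 2.49 = 1.743 m
P_cr = π²EI / L_e² = π² × 201×10⁹ × 7.856×10^-9 / 1.743² = 5.130×10^3 N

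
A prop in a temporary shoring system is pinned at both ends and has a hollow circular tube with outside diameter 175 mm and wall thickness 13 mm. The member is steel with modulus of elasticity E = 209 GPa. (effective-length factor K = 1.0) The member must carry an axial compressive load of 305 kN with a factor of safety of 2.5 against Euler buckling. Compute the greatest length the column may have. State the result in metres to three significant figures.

Inner diameter d_i = 175 − 2×13 = 149.0 mm
I = π(d_o⁴ − d_i⁴)/64 = π(175⁴ − 149.0⁴)/64 = 2.184×10^7 mm⁴
I = 2.184×10^-5 m⁴
Required critical load P_cr = n·P = 2.5 × 305 = 762.5 kN = 7.625×10^5 N
From P_cr = π²EI/(K·L)²:  L = (1/K)·√(π²EI/P_cr) = (1/1)·√(π²×2.09×10^11×2.184×10^-5/7.625×10^5)
L = 7.69 m

L_max ≈ 7.69 m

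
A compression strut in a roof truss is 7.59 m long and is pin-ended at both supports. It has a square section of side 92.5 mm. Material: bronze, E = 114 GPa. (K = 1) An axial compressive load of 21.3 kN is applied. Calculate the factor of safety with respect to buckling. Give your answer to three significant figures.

n ≈ 5.59

I = a⁴/12 = 92.5⁴/12 = 6.101×10^6 mm⁴
I = 6.101×10^6 mm⁴ = 6.101×10^-6 m⁴
Effective length L_e = K·L = 1 × 7.59 = 7.590 m
P_cr = π²EI / L_e² = π² × 114×10⁹ × 6.101×10^-6 / 7.590² = 1.192×10^5 N
Factor of safety n = P_cr / P = 119.15 / 21.3 = 5.59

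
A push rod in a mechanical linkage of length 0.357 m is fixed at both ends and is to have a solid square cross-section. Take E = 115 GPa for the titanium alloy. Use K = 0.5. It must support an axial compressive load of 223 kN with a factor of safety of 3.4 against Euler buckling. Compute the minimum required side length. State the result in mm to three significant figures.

a ≈ 22.5 mm

Required P_cr = n·P = 3.4 × 223 = 758.2 kN
L_e = K·L = 0.5 × 0.357 = 0.1785 m
Required I = P_cr·L_e²/(π²E) = 7.582×10^5 × 0.1785² / (π² × 1.15×10^11) = 2.128×10^-8 m⁴
I_req = 2.128×10^4 mm⁴
Solid square: I = a⁴/12  ⇒  a = (12I)^(1/4) = (12×2.128×10^4)^(1/4) = 22.5 mm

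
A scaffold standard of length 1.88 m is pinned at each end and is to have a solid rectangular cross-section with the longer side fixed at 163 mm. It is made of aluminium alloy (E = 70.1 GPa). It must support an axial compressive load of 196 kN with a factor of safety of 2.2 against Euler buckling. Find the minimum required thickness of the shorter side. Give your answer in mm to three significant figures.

Required P_cr = n·P = 2.2 × 196 = 431.2 kN
L_e = K·L = 1 × 1.88 = 1.880 m
Required I = P_cr·L_e²/(π²E) = 4.312×10^5 × 1.880² / (π² × 7.01×10^10) = 2.203×10^-6 m⁴
I_req = 2.203×10^6 mm⁴
Rectangle, weak axis: I_min = h·b³/12 with h = 163 mm fixed  ⇒  b = (12I/h)^(1/3) = 54.5 mm

b ≈ 54.5 mm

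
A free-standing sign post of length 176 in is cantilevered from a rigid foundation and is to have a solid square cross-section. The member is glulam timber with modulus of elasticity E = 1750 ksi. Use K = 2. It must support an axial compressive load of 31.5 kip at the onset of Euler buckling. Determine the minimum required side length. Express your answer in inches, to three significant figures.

L_e = K·L = 2 × 176 = 352.0 in
Required I = P_cr·L_e²/(π²E) = 3.150×10^4 × 352.0² / (π² × 1.75×10^6) = 226.0 in⁴
Solid square: I = a⁴/12  ⇒  a = (12I)^(1/4) = (12×226.0)^(1/4) = 7.22 in

a ≈ 7.22 in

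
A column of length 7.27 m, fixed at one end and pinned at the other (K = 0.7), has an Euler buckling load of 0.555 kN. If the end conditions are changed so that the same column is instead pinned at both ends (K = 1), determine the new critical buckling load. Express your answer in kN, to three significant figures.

P_cr ≈ 0.272 kN

P_cr ∝ 1/K², so P_cr,new = P_cr,old × (K_old/K_new)² = 0.555 × (0.7/1)²
= 0.555 × 0.4900 = 0.272 kN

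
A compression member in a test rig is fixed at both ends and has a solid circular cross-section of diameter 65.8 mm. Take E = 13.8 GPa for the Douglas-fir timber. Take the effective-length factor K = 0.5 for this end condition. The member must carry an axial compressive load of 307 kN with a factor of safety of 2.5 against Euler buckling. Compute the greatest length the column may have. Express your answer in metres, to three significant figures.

I = πd⁴/64 = π×65.8⁴/64 = 9.202×10^5 mm⁴
I = 9.202×10^-7 m⁴
Required critical load P_cr = n·P = 2.5 × 307 = 767.5 kN = 7.675×10^5 N
From P_cr = π²EI/(K·L)²:  L = (1/K)·√(π²EI/P_cr) = (1/0.5)·√(π²×1.38×10^10×9.202×10^-7/7.675×10^5)
L = 0.808 m

L_max ≈ 0.808 m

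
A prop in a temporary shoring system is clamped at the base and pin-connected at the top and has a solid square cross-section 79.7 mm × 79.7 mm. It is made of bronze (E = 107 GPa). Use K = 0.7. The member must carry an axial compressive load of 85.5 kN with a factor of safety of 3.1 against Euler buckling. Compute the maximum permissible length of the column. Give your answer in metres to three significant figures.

I = a⁴/12 = 79.7⁴/12 = 3.362×10^6 mm⁴
I = 3.362×10^-6 m⁴
Required critical load P_cr = n·P = 3.1 × 85.5 = 265.0 kN = 2.651×10^5 N
From P_cr = π²EI/(K·L)²:  L = (1/K)·√(π²EI/P_cr) = (1/0.7)·√(π²×1.07×10^11×3.362×10^-6/2.651×10^5)
L = 5.23 m

L_max ≈ 5.23 m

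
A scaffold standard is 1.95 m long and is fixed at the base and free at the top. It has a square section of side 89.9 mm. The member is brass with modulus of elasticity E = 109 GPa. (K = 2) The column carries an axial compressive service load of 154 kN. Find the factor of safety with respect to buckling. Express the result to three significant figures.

n ≈ 2.50

I = a⁴/12 = 89.9⁴/12 = 5.443×10^6 mm⁴
I = 5.443×10^6 mm⁴ = 5.443×10^-6 m⁴
Effective length L_e = K·L = 2 × 1.95 = 3.900 m
P_cr = π²EI / L_e² = π² × 109×10⁹ × 5.443×10^-6 / 3.900² = 3.850×10^5 N
Factor of safety n = P_cr / P = 384.99 / 154 = 2.50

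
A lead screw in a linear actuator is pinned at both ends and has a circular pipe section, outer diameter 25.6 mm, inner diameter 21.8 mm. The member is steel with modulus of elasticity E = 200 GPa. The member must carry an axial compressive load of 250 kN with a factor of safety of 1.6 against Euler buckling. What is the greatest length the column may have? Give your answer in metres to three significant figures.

L_max ≈ 0.222 m

d_o = 25.6 mm, d_i = 21.8 mm
I = π(d_o⁴ − d_i⁴)/64 = π(25.6⁴ − 21.80⁴)/64 = 9.996×10^3 mm⁴
I = 9.996×10^-9 m⁴
Required critical load P_cr = n·P = 1.6 × 250 = 400.0 kN = 4.000×10^5 N
From P_cr = π²EI/(K·L)²:  L = (1/K)·√(π²EI/P_cr) = (1/1)·√(π²×2.00×10^11×9.996×10^-9/4.000×10^5)
L = 0.222 m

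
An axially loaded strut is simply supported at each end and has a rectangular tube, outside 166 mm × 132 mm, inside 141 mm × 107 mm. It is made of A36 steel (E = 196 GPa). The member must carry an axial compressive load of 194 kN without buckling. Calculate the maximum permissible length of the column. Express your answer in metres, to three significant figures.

Weak-axis I_min = (h_o·b_o³ − h_i·b_i³)/12 with b_o = 132, b_i = 107.0 mm (shorter outer/inner sides).
I_min = (166×132³ − 141.0×107.0³)/12 = 1.742×10^7 mm⁴
I = 1.742×10^-5 m⁴
At the buckling limit P_cr = P = 1.940×10^5 N
From P_cr = π²EI/(K·L)²:  L = (1/K)·√(π²EI/P_cr) = (1/1)·√(π²×1.96×10^11×1.742×10^-5/1.940×10^5)
L = 13.2 m

L_max ≈ 13.2 m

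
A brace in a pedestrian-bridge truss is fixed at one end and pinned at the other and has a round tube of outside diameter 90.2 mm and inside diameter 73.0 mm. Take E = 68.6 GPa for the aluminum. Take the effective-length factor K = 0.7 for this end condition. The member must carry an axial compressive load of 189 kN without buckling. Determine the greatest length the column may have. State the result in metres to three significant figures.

d_o = 90.2 mm, d_i = 73.0 mm
I = π(d_o⁴ − d_i⁴)/64 = π(90.2⁴ − 73.00⁴)/64 = 1.855×10^6 mm⁴
I = 1.855×10^-6 m⁴
At the buckling limit P_cr = P = 1.890×10^5 N
From P_cr = π²EI/(K·L)²:  L = (1/K)·√(π²EI/P_cr) = (1/0.7)·√(π²×6.86×10^10×1.855×10^-6/1.890×10^5)
L = 3.68 m

L_max ≈ 3.68 m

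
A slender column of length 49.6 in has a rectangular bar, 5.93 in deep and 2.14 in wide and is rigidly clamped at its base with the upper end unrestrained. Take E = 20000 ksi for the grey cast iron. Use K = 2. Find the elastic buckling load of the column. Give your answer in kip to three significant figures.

P_cr ≈ 97.1 kip

Buckling occurs about the weak axis: I_min = h·b³/12 with b = 2.14 in (the shorter side).
I_min = 5.93×2.14³/12 = 4.843 in⁴
Effective length L_e = K·L = 2 × 49.6 = 99.20 in
P_cr = π²EI / L_e² = π² × 20000×10³ × 4.843 / 99.20² = 9.715×10^4 lb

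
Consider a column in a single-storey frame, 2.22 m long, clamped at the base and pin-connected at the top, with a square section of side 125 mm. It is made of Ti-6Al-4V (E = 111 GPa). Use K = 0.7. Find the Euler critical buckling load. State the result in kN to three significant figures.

I = a⁴/12 = 125⁴/12 = 2.035×10^7 mm⁴
I = 2.035×10^7 mm⁴ = 2.035×10^-5 m⁴
Effective length L_e = K·L = 0.7 × 2.22 = 1.554 m
P_cr = π²EI / L_e² = π² × 111×10⁹ × 2.035×10^-5 / 1.554² = 9.230×10^6 N

P_cr ≈ 9230 kN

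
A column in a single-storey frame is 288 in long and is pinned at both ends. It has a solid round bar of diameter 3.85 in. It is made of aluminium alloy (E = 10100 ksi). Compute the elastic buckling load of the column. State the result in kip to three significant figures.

I = πd⁴/64 = π×3.85⁴/64 = 10.78 in⁴
Effective length L_e = K·L = 1 × 288 = 288.0 in
P_cr = π²EI / L_e² = π² × 10100×10³ × 10.78 / 288.0² = 1.296×10^4 lb

P_cr ≈ 13.0 kip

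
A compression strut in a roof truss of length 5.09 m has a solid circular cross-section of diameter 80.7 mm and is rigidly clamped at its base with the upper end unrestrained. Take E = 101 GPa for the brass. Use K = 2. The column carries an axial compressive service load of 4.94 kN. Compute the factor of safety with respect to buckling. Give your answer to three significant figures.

n ≈ 4.05

I = πd⁴/64 = π×80.7⁴/64 = 2.082×10^6 mm⁴
I = 2.082×10^6 mm⁴ = 2.082×10^-6 m⁴
Effective length L_e = K·L = 2 × 5.09 = 10.18 m
P_cr = π²EI / L_e² = π² × 101×10⁹ × 2.082×10^-6 / 10.18² = 2.003×10^4 N
Factor of safety n = P_cr / P = 20.026 / 4.94 = 4.05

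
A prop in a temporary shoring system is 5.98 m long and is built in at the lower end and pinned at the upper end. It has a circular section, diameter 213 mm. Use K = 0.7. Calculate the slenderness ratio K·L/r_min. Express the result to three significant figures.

λ ≈ 78.6

For a solid circle r = d/4 = 213/4 = 53.25 mm
L_e = K·L = 0.7 × 5.98 m = 4.186 m = 4186.0 mm
λ = L_e / r_min = 4186.0 / 53.25 = 78.6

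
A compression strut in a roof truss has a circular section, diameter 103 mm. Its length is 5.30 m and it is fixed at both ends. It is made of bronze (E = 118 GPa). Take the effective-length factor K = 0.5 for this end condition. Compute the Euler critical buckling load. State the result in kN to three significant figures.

I = πd⁴/64 = π×103⁴/64 = 5.525×10^6 mm⁴
I = 5.525×10^6 mm⁴ = 5.525×10^-6 m⁴
Effective length L_e = K·L = 0.5 × 5.30 = 2.650 m
P_cr = π²EI / L_e² = π² × 118×10⁹ × 5.525×10^-6 / 2.650² = 9.162×10^5 N

P_cr ≈ 916 kN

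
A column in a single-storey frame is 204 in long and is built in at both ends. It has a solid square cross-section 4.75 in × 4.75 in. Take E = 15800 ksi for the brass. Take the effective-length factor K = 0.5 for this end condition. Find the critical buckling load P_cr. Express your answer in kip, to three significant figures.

P_cr ≈ 636 kip

I = a⁴/12 = 4.75⁴/12 = 42.42 in⁴
Effective length L_e = K·L = 0.5 × 204 = 102.0 in
P_cr = π²EI / L_e² = π² × 15800×10³ × 42.42 / 102.0² = 6.358×10^5 lb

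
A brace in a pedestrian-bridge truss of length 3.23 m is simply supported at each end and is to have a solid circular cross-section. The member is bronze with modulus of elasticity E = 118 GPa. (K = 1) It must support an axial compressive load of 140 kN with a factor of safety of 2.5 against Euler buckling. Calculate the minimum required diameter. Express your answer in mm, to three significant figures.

Required P_cr = n·P = 2.5 × 140 = 350.0 kN
L_e = K·L = 1 × 3.23 = 3.230 m
Required I = P_cr·L_e²/(π²E) = 3.500×10^5 × 3.230² / (π² × 1.18×10^11) = 3.135×10^-6 m⁴
I_req = 3.135×10^6 mm⁴
Solid circle: I = πd⁴/64  ⇒  d = (64I/π)^(1/4) = (64×3.135×10^6/π)^(1/4) = 89.4 mm

d ≈ 89.4 mm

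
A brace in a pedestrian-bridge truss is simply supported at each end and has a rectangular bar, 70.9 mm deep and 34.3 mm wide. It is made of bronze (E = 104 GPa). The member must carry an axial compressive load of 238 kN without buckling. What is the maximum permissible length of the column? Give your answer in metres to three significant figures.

L_max ≈ 1.01 m

Buckling occurs about the weak axis: I_min = h·b³/12 with b = 34.3 mm (the shorter side).
I_min = 70.9×34.3³/12 = 2.384×10^5 mm⁴
I = 2.384×10^-7 m⁴
At the buckling limit P_cr = P = 2.380×10^5 N
From P_cr = π²EI/(K·L)²:  L = (1/K)·√(π²EI/P_cr) = (1/1)·√(π²×1.04×10^11×2.384×10^-7/2.380×10^5)
L = 1.01 m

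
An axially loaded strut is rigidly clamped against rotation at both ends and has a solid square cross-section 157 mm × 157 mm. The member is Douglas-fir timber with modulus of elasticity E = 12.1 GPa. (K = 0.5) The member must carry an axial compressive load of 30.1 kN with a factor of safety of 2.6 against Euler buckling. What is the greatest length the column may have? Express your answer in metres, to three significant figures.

L_max ≈ 17.6 m

I = a⁴/12 = 157⁴/12 = 5.063×10^7 mm⁴
I = 5.063×10^-5 m⁴
Required critical load P_cr = n·P = 2.6 × 30.1 = 78.26 kN = 7.826×10^4 N
From P_cr = π²EI/(K·L)²:  L = (1/K)·√(π²EI/P_cr) = (1/0.5)·√(π²×1.21×10^10×5.063×10^-5/7.826×10^4)
L = 17.6 m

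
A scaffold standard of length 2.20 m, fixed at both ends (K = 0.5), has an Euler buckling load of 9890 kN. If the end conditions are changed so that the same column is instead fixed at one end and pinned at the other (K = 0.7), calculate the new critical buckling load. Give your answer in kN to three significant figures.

P_cr ≈ 5050 kN

P_cr ∝ 1/K², so P_cr,new = P_cr,old × (K_old/K_new)² = 9890 × (0.5/0.7)²
= 9890 × 0.5102 = 5050 kN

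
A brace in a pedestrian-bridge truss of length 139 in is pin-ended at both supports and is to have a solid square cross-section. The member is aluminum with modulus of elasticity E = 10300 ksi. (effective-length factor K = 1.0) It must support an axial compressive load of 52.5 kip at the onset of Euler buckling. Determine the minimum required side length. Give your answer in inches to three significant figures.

L_e = K·L = 1 × 139 = 139.0 in
Required I = P_cr·L_e²/(π²E) = 5.250×10^4 × 139.0² / (π² × 1.03×10^7) = 9.978 in⁴
Solid square: I = a⁴/12  ⇒  a = (12I)^(1/4) = (12×9.978)^(1/4) = 3.31 in

a ≈ 3.31 in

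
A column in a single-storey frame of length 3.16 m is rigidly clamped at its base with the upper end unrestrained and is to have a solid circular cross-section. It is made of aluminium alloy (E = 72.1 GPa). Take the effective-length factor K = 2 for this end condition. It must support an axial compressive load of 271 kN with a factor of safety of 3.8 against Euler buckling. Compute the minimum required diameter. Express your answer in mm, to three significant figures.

d ≈ 185 mm

Required P_cr = n·P = 3.8 × 271 = 1030 kN
L_e = K·L = 2 × 3.16 = 6.320 m
Required I = P_cr·L_e²/(π²E) = 1.030×10^6 × 6.320² / (π² × 7.21×10^10) = 5.780×10^-5 m⁴
I_req = 5.780×10^7 mm⁴
Solid circle: I = πd⁴/64  ⇒  d = (64I/π)^(1/4) = (64×5.780×10^7/π)^(1/4) = 185 mm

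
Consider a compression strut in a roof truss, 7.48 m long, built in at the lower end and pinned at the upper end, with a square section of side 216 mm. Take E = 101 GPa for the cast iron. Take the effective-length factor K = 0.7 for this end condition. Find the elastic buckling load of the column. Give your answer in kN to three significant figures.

P_cr ≈ 6600 kN

I = a⁴/12 = 216⁴/12 = 1.814×10^8 mm⁴
I = 1.814×10^8 mm⁴ = 1.814×10^-4 m⁴
Effective length L_e = K·L = 0.7 × 7.48 = 5.236 m
P_cr = π²EI / L_e² = π² × 101×10⁹ × 1.814×10^-4 / 5.236² = 6.596×10^6 N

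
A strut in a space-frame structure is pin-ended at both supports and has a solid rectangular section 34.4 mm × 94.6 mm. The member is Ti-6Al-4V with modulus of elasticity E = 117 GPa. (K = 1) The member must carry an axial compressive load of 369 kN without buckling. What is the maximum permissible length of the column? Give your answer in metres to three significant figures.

L_max ≈ 1.00 m

Buckling occurs about the weak axis: I_min = h·b³/12 with b = 34.4 mm (the shorter side).
I_min = 94.6×34.4³/12 = 3.209×10^5 mm⁴
I = 3.209×10^-7 m⁴
At the buckling limit P_cr = P = 3.690×10^5 N
From P_cr = π²EI/(K·L)²:  L = (1/K)·√(π²EI/P_cr) = (1/1)·√(π²×1.17×10^11×3.209×10^-7/3.690×10^5)
L = 1.00 m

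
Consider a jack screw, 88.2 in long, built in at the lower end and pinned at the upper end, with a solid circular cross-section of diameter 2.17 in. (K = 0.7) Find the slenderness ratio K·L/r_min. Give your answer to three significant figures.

λ ≈ 114

For a solid circle r = d/4 = 2.17/4 = 0.5425 in
L_e = K·L = 0.7 × 88.2 = 61.74 in
λ = L_e / r_min = 61.740 / 0.5425 = 114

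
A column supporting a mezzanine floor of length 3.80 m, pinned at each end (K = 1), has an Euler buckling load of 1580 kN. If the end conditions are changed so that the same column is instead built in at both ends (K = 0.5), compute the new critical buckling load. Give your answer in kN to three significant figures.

P_cr ∝ 1/K², so P_cr,new = P_cr,old × (K_old/K_new)² = 1580 × (1/0.5)²
= 1580 × 4.000 = 6320 kN

P_cr ≈ 6320 kN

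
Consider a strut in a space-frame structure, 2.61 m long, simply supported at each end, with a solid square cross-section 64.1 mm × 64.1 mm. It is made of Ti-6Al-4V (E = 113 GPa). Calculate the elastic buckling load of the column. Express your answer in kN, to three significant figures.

I = a⁴/12 = 64.1⁴/12 = 1.407×10^6 mm⁴
I = 1.407×10^6 mm⁴ = 1.407×10^-6 m⁴
Effective length L_e = K·L = 1 × 2.61 = 2.610 m
P_cr = π²EI / L_e² = π² × 113×10⁹ × 1.407×10^-6 / 2.610² = 2.303×10^5 N

P_cr ≈ 230 kN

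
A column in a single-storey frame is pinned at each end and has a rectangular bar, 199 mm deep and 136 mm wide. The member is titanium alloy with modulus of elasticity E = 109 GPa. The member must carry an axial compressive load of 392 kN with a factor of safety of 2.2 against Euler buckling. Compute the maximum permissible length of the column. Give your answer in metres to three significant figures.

Buckling occurs about the weak axis: I_min = h·b³/12 with b = 136 mm (the shorter side).
I_min = 199×136³/12 = 4.171×10^7 mm⁴
I = 4.171×10^-5 m⁴
Required critical load P_cr = n·P = 2.2 × 392 = 862.4 kN = 8.624×10^5 N
From P_cr = π²EI/(K·L)²:  L = (1/K)·√(π²EI/P_cr) = (1/1)·√(π²×1.09×10^11×4.171×10^-5/8.624×10^5)
L = 7.21 m

L_max ≈ 7.21 m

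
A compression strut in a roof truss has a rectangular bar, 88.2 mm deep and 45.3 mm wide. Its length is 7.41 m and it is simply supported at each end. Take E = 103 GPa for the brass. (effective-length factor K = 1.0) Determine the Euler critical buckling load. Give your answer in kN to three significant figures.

P_cr ≈ 12.6 kN

Buckling occurs about the weak axis: I_min = h·b³/12 with b = 45.3 mm (the shorter side).
I_min = 88.2×45.3³/12 = 6.833×10^5 mm⁴
I = 6.833×10^5 mm⁴ = 6.833×10^-7 m⁴
Effective length L_e = K·L = 1 × 7.41 = 7.410 m
P_cr = π²EI / L_e² = π² × 103×10⁹ × 6.833×10^-7 / 7.410² = 1.265×10^4 N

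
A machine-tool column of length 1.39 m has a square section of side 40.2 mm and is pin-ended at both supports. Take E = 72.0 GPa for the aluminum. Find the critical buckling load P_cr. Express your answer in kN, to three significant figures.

P_cr ≈ 80.0 kN

I = a⁴/12 = 40.2⁴/12 = 2.176×10^5 mm⁴
I = 2.176×10^5 mm⁴ = 2.176×10^-7 m⁴
Effective length L_e = K·L = 1 × 1.39 = 1.390 m
P_cr = π²EI / L_e² = π² × 72.0×10⁹ × 2.176×10^-7 / 1.390² = 8.004×10^4 N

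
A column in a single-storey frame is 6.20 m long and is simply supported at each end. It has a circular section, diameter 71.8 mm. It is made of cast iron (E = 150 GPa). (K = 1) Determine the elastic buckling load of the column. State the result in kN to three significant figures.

I = πd⁴/64 = π×71.8⁴/64 = 1.305×10^6 mm⁴
I = 1.305×10^6 mm⁴ = 1.305×10^-6 m⁴
Effective length L_e = K·L = 1 × 6.20 = 6.200 m
P_cr = π²EI / L_e² = π² × 150×10⁹ × 1.305×10^-6 / 6.200² = 5.024×10^4 N

P_cr ≈ 50.2 kN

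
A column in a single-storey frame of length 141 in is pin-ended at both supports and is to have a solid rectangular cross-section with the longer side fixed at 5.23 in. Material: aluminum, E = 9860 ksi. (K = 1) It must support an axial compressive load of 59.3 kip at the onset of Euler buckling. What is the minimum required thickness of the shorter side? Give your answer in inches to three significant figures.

L_e = K·L = 1 × 141 = 141.0 in
Required I = P_cr·L_e²/(π²E) = 5.930×10^4 × 141.0² / (π² × 9.86×10^6) = 12.11 in⁴
Rectangle, weak axis: I_min = h·b³/12 with h = 5.23 in fixed  ⇒  b = (12I/h)^(1/3) = 3.03 in

b ≈ 3.03 in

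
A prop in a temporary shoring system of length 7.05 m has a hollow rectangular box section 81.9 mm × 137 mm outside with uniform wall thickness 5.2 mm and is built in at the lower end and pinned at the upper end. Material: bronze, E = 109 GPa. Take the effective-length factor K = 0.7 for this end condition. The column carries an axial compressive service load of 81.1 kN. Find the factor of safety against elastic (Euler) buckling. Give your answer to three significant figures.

n ≈ 1.32

Inner dimensions: h_i = 137 − 2×5.2 = 126.6 mm, b_i = 81.9 − 2×5.2 = 71.50 mm
Weak-axis I_min = (h_o·b_o³ − h_i·b_i³)/12 with b_o = 81.9, b_i = 71.50 mm (shorter outer/inner sides).
I_min = (137×81.9³ − 126.6×71.50³)/12 = 2.415×10^6 mm⁴
I = 2.415×10^6 mm⁴ = 2.415×10^-6 m⁴
Effective length L_e = K·L = 0.7 × 7.05 = 4.935 m
P_cr = π²EI / L_e² = π² × 109×10⁹ × 2.415×10^-6 / 4.935² = 1.067×10^5 N
Factor of safety n = P_cr / P = 106.70 / 81.1 = 1.32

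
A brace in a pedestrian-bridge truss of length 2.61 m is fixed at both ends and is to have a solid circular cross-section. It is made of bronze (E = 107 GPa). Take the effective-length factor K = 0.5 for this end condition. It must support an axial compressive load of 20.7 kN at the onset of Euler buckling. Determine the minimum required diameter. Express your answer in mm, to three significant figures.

L_e = K·L = 0.5 × 2.61 = 1.305 m
Required I = P_cr·L_e²/(π²E) = 2.070×10^4 × 1.305² / (π² × 1.07×10^11) = 3.338×10^-8 m⁴
I_req = 3.338×10^4 mm⁴
Solid circle: I = πd⁴/64  ⇒  d = (64I/π)^(1/4) = (64×3.338×10^4/π)^(1/4) = 28.7 mm

d ≈ 28.7 mm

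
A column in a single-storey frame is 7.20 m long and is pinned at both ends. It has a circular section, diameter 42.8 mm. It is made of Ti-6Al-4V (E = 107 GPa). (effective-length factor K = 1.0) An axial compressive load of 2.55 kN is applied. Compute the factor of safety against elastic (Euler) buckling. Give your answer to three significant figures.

I = πd⁴/64 = π×42.8⁴/64 = 1.647×10^5 mm⁴
I = 1.647×10^5 mm⁴ = 1.647×10^-7 m⁴
Effective length L_e = K·L = 1 × 7.20 = 7.200 m
P_cr = π²EI / L_e² = π² × 107×10⁹ × 1.647×10^-7 / 7.200² = 3.356×10^3 N
Factor of safety n = P_cr / P = 3.3555 / 2.55 = 1.32

n ≈ 1.32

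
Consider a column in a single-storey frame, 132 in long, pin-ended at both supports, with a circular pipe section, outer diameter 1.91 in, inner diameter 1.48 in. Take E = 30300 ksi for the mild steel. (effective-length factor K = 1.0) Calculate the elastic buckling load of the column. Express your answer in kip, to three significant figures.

P_cr ≈ 7.17 kip

d_o = 1.91 in, d_i = 1.48 in
I = π(d_o⁴ − d_i⁴)/64 = π(1.91⁴ − 1.480⁴)/64 = 0.4178 in⁴
Effective length L_e = K·L = 1 × 132 = 132.0 in
P_cr = π²EI / L_e² = π² × 30300×10³ × 0.4178 / 132.0² = 7.170×10^3 lb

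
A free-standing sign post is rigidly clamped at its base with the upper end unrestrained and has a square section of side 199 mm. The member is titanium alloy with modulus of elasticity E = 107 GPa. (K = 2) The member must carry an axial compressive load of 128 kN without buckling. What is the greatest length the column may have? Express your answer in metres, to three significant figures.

L_max ≈ 16.4 m

I = a⁴/12 = 199⁴/12 = 1.307×10^8 mm⁴
I = 1.307×10^-4 m⁴
At the buckling limit P_cr = P = 1.280×10^5 N
From P_cr = π²EI/(K·L)²:  L = (1/K)·√(π²EI/P_cr) = (1/2)·√(π²×1.07×10^11×1.307×10^-4/1.280×10^5)
L = 16.4 m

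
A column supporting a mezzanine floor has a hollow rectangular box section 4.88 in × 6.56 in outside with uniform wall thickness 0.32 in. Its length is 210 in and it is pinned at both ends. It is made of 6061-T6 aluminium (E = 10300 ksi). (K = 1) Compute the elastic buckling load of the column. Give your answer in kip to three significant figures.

P_cr ≈ 59.8 kip

Inner dimensions: h_i = 6.56 − 2×0.32 = 5.920 in, b_i = 4.88 − 2×0.32 = 4.240 in
Weak-axis I_min = (h_o·b_o³ − h_i·b_i³)/12 with b_o = 4.88, b_i = 4.240 in (shorter outer/inner sides).
I_min = (6.56×4.88³ − 5.920×4.240³)/12 = 25.93 in⁴
Effective length L_e = K·L = 1 × 210 = 210.0 in
P_cr = π²EI / L_e² = π² × 10300×10³ × 25.93 / 210.0² = 5.976×10^4 lb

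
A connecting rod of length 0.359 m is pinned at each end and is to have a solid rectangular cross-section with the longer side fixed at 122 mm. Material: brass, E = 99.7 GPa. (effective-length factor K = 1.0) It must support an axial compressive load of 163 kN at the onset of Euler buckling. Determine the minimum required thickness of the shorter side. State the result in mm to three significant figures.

b ≈ 12.8 mm

L_e = K·L = 1 × 0.359 = 0.3590 m
Required I = P_cr·L_e²/(π²E) = 1.630×10^5 × 0.3590² / (π² × 9.97×10^10) = 2.135×10^-8 m⁴
I_req = 2.135×10^4 mm⁴
Rectangle, weak axis: I_min = h·b³/12 with h = 122 mm fixed  ⇒  b = (12I/h)^(1/3) = 12.8 mm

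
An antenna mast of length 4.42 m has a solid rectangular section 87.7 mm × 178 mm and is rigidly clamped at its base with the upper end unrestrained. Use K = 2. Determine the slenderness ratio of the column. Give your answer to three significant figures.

λ ≈ 349

For a rectangle r_min = b/√12 = 87.7/√12 = 25.32 mm
L_e = K·L = 2 × 4.42 m = 8.840 m = 8840.0 mm
λ = L_e / r_min = 8840.0 / 25.32 = 349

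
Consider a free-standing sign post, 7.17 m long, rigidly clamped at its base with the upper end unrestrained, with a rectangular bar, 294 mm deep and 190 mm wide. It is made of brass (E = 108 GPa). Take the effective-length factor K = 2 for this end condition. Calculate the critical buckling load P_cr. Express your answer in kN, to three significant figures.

Buckling occurs about the weak axis: I_min = h·b³/12 with b = 190 mm (the shorter side).
I_min = 294×190³/12 = 1.680×10^8 mm⁴
I = 1.680×10^8 mm⁴ = 1.680×10^-4 m⁴
Effective length L_e = K·L = 2 × 7.17 = 14.34 m
P_cr = π²EI / L_e² = π² × 108×10⁹ × 1.680×10^-4 / 14.34² = 8.711×10^5 N

P_cr ≈ 871 kN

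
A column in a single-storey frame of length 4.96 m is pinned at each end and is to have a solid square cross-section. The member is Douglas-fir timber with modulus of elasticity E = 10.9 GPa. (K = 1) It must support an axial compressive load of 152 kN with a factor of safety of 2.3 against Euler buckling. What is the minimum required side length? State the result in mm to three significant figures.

Required P_cr = n·P = 2.3 × 152 = 349.6 kN
L_e = K·L = 1 × 4.96 = 4.960 m
Required I = P_cr·L_e²/(π²E) = 3.496×10^5 × 4.960² / (π² × 1.09×10^10) = 7.995×10^-5 m⁴
I_req = 7.995×10^7 mm⁴
Solid square: I = a⁴/12  ⇒  a = (12I)^(1/4) = (12×7.995×10^7)^(1/4) = 176 mm

a ≈ 176 mm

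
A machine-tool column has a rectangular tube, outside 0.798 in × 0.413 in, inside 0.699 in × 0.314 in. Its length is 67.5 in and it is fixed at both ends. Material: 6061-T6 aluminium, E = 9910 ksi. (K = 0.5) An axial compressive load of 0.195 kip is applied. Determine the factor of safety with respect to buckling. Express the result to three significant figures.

Weak-axis I_min = (h_o·b_o³ − h_i·b_i³)/12 with b_o = 0.413, b_i = 0.3140 in (shorter outer/inner sides).
I_min = (0.798×0.413³ − 0.6990×0.3140³)/12 = 2.881×10^-3 in⁴
Effective length L_e = K·L = 0.5 × 67.5 = 33.75 in
P_cr = π²EI / L_e² = π² × 9910×10³ × 2.881×10^-3 / 33.75² = 247.4 lb
Factor of safety n = P_cr / P = 0.24740 / 0.195 = 1.27

n ≈ 1.27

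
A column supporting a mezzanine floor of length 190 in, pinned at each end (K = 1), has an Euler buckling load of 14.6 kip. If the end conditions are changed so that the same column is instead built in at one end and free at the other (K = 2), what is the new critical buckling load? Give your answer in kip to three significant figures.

P_cr ∝ 1/K², so P_cr,new = P_cr,old × (K_old/K_new)² = 14.6 × (1/2)²
= 14.6 × 0.2500 = 3.65 kip

P_cr ≈ 3.65 kip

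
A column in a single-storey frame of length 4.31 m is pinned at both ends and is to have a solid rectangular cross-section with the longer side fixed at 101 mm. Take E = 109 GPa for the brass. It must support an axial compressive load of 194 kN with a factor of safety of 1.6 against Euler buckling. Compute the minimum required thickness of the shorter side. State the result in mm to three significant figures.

b ≈ 86.0 mm

Required P_cr = n·P = 1.6 × 194 = 310.4 kN
L_e = K·L = 1 × 4.31 = 4.310 m
Required I = P_cr·L_e²/(π²E) = 3.104×10^5 × 4.310² / (π² × 1.09×10^11) = 5.360×10^-6 m⁴
I_req = 5.360×10^6 mm⁴
Rectangle, weak axis: I_min = h·b³/12 with h = 101 mm fixed  ⇒  b = (12I/h)^(1/3) = 86.0 mm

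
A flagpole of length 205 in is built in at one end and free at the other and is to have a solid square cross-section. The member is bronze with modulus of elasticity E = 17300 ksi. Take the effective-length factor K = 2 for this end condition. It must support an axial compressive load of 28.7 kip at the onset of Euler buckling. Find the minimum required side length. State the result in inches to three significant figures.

a ≈ 4.29 in

L_e = K·L = 2 × 205 = 410.0 in
Required I = P_cr·L_e²/(π²E) = 2.870×10^4 × 410.0² / (π² × 1.73×10^7) = 28.26 in⁴
Solid square: I = a⁴/12  ⇒  a = (12I)^(1/4) = (12×28.26)^(1/4) = 4.29 in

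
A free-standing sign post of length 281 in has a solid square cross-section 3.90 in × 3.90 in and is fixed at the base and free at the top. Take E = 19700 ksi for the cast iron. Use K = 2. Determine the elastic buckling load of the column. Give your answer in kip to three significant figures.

I = a⁴/12 = 3.90⁴/12 = 19.28 in⁴
Effective length L_e = K·L = 2 × 281 = 562.0 in
P_cr = π²EI / L_e² = π² × 19700×10³ × 19.28 / 562.0² = 1.187×10^4 lb

P_cr ≈ 11.9 kip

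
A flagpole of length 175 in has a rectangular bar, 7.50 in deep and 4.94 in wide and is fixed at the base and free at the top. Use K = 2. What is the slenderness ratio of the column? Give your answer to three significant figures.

λ ≈ 245

Buckling occurs about the weak axis: I_min = h·b³/12 with b = 4.94 in (the shorter side).
I_min = 7.50×4.94³/12 = 75.35 in⁴
A = 37.05 in²;  r_min = √(I/A) = √(75.35/37.05) = 1.426 in
L_e = K·L = 2 × 175 = 350.0 in
λ = L_e / r_min = 350.00 / 1.426 = 245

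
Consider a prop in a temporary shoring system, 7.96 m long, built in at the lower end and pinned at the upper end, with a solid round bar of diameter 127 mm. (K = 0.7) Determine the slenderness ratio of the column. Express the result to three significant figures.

For a solid circle r = d/4 = 127/4 = 31.75 mm
L_e = K·L = 0.7 × 7.96 m = 5.572 m = 5572.0 mm
λ = L_e / r_min = 5572.0 / 31.75 = 175

λ ≈ 175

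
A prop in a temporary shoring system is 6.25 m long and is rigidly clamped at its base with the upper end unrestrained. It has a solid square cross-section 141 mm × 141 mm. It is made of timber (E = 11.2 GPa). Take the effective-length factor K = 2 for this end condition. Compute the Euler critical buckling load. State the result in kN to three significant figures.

P_cr ≈ 23.3 kN

I = a⁴/12 = 141⁴/12 = 3.294×10^7 mm⁴
I = 3.294×10^7 mm⁴ = 3.294×10^-5 m⁴
Effective length L_e = K·L = 2 × 6.25 = 12.50 m
P_cr = π²EI / L_e² = π² × 11.2×10⁹ × 3.294×10^-5 / 12.50² = 2.330×10^4 N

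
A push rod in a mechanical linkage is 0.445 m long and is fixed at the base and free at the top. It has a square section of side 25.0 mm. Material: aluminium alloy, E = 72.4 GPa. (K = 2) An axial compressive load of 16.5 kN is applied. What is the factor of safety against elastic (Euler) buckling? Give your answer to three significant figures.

I = a⁴/12 = 25.0⁴/12 = 3.255×10^4 mm⁴
I = 3.255×10^4 mm⁴ = 3.255×10^-8 m⁴
Effective length L_e = K·L = 2 × 0.445 = 0.8900 m
P_cr = π²EI / L_e² = π² × 72.4×10⁹ × 3.255×10^-8 / 0.8900² = 2.937×10^4 N
Factor of safety n = P_cr / P = 29.365 / 16.5 = 1.78

n ≈ 1.78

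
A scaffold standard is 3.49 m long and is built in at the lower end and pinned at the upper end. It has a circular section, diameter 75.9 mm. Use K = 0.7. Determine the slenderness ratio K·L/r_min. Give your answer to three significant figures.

λ ≈ 129

For a solid circle r = d/4 = 75.9/4 = 18.98 mm
L_e = K·L = 0.7 × 3.49 m = 2.443 m = 2443.0 mm
λ = L_e / r_min = 2443.0 / 18.98 = 129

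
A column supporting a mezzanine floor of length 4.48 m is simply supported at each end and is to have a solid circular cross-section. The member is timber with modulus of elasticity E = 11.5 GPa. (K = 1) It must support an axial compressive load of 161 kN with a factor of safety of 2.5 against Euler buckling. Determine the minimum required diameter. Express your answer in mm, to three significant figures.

Required P_cr = n·P = 2.5 × 161 = 402.5 kN
L_e = K·L = 1 × 4.48 = 4.480 m
Required I = P_cr·L_e²/(π²E) = 4.025×10^5 × 4.480² / (π² × 1.15×10^10) = 7.117×10^-5 m⁴
I_req = 7.117×10^7 mm⁴
Solid circle: I = πd⁴/64  ⇒  d = (64I/π)^(1/4) = (64×7.117×10^7/π)^(1/4) = 195 mm

d ≈ 195 mm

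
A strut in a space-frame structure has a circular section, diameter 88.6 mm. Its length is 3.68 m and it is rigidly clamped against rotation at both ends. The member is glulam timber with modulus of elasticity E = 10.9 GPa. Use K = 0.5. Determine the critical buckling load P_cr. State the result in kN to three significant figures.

I = πd⁴/64 = π×88.6⁴/64 = 3.025×10^6 mm⁴
I = 3.025×10^6 mm⁴ = 3.025×10^-6 m⁴
Effective length L_e = K·L = 0.5 × 3.68 = 1.840 m
P_cr = π²EI / L_e² = π² × 10.9×10⁹ × 3.025×10^-6 / 1.840² = 9.612×10^4 N

P_cr ≈ 96.1 kN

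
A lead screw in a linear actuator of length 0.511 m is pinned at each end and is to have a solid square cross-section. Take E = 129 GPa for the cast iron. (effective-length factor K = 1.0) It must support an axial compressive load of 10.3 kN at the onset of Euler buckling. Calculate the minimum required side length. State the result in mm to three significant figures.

L_e = K·L = 1 × 0.511 = 0.5110 m
Required I = P_cr·L_e²/(π²E) = 1.030×10^4 × 0.5110² / (π² × 1.29×10^11) = 2.112×10^-9 m⁴
I_req = 2.112×10^3 mm⁴
Solid square: I = a⁴/12  ⇒  a = (12I)^(1/4) = (12×2.112×10^3)^(1/4) = 12.6 mm

a ≈ 12.6 mm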